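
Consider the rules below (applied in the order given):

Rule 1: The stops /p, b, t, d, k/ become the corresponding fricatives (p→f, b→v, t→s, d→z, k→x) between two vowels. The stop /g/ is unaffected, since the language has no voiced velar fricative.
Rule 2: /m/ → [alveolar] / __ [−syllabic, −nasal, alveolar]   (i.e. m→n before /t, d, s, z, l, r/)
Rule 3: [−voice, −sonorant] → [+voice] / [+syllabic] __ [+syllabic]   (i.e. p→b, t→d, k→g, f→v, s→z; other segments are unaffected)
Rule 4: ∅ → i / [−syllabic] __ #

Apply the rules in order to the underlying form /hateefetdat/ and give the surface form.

Rule 1 (intervocalic spirantization): /t/ is a stop between vowels /a/ and /e/, so it spirantizes to the fricative [s]. /hateefetdat/ → haseefetdat.
Rule 2 (nasal place assimilation): no segment meets the environment; /haseefetdat/ is unchanged.
Rule 3 (intervocalic voicing): /s/ is a voiceless obstruent between vowels /a/ and /e/, so it voices to [z]. /f/ is a voiceless obstruent between vowels /e/ and /e/, so it voices to [v]. /haseefetdat/ → hazeevetdat.
Rule 4 (final i-epenthesis): the form ends in the consonant /t/, so [i] is inserted word-finally. /hazeevetdat/ → hazeevetdati.

hazeevetdati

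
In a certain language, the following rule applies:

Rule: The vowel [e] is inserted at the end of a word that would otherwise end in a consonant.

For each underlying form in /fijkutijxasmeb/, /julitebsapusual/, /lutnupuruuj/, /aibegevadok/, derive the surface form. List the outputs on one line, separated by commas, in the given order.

fijkutijxasmebe, julitebsapusuale, lutnupuruuje, aibegevadoke

/fijkutijxasmeb/: the form ends in the consonant /b/, so [e] is inserted word-finally. → [fijkutijxasmebe].
/julitebsapusual/: the form ends in the consonant /l/, so [e] is inserted word-finally. → [julitebsapusuale].
/lutnupuruuj/: the form ends in the consonant /j/, so [e] is inserted word-finally. → [lutnupuruuje].
/aibegevadok/: the form ends in the consonant /k/, so [e] is inserted word-finally. → [aibegevadoke].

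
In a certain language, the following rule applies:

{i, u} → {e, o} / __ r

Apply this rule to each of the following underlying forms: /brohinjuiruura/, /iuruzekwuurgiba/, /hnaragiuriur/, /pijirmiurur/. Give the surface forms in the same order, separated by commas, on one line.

brohinjueruora, ioruzekwuorgiba, hnaragiorior, pijermioror

/brohinjuiruura/: /i/ is a high vowel immediately before /r/, so it lowers to [e]. /u/ is a high vowel immediately before /r/, so it lowers to [o]. → [brohinjueruora].
/iuruzekwuurgiba/: /u/ is a high vowel immediately before /r/, so it lowers to [o]. /u/ is a high vowel immediately before /r/, so it lowers to [o]. → [ioruzekwuorgiba].
/hnaragiuriur/: /u/ is a high vowel immediately before /r/, so it lowers to [o]. /u/ is a high vowel immediately before /r/, so it lowers to [o]. → [hnaragiorior].
/pijirmiurur/: /i/ is a high vowel immediately before /r/, so it lowers to [e]. /u/ is a high vowel immediately before /r/, so it lowers to [o]. /u/ is a high vowel immediately before /r/, so it lowers to [o]. → [pijermioror].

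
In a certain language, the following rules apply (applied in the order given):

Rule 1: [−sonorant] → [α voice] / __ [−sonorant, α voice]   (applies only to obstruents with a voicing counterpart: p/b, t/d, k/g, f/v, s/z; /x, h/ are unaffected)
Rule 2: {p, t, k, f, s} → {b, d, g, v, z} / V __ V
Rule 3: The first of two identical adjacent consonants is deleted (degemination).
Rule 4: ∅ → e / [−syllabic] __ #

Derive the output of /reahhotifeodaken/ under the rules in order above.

reahodiveodagene

Rule 1 (regressive voicing assimilation): no segment meets the environment; /reahhotifeodaken/ is unchanged.
Rule 2 (intervocalic voicing): /t/ is a voiceless obstruent between vowels /o/ and /i/, so it voices to [d]. /f/ is a voiceless obstruent between vowels /i/ and /e/, so it voices to [v]. /k/ is a voiceless obstruent between vowels /a/ and /e/, so it voices to [g]. /reahhotifeodaken/ → reahhodiveodagen.
Rule 3 (degemination): /hh/ is a geminate; the first /h/ deletes. /reahhodiveodagen/ → reahodiveodagen.
Rule 4 (final e-epenthesis): the form ends in the consonant /n/, so [e] is inserted word-finally. /reahodiveodagen/ → reahodiveodagene.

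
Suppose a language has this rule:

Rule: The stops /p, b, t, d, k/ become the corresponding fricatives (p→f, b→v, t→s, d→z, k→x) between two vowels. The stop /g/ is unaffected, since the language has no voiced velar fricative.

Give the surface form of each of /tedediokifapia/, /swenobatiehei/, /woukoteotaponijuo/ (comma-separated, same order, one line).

tezezioxifafia, swenovasiehei, wouxoseosafonijuo

/tedediokifapia/: /d/ is a stop between vowels /e/ and /e/, so it spirantizes to the fricative [z]. /d/ is a stop between vowels /e/ and /i/, so it spirantizes to the fricative [z]. /k/ is a stop between vowels /o/ and /i/, so it spirantizes to the fricative [x]. /p/ is a stop between vowels /a/ and /i/, so it spirantizes to the fricative [f]. → [tezezioxifafia].
/swenobatiehei/: /b/ is a stop between vowels /o/ and /a/, so it spirantizes to the fricative [v]. /t/ is a stop between vowels /a/ and /i/, so it spirantizes to the fricative [s]. → [swenovasiehei].
/woukoteotaponijuo/: /k/ is a stop between vowels /u/ and /o/, so it spirantizes to the fricative [x]. /t/ is a stop between vowels /o/ and /e/, so it spirantizes to the fricative [s]. /t/ is a stop between vowels /o/ and /a/, so it spirantizes to the fricative [s]. /p/ is a stop between vowels /a/ and /o/, so it spirantizes to the fricative [f]. → [wouxoseosafonijuo].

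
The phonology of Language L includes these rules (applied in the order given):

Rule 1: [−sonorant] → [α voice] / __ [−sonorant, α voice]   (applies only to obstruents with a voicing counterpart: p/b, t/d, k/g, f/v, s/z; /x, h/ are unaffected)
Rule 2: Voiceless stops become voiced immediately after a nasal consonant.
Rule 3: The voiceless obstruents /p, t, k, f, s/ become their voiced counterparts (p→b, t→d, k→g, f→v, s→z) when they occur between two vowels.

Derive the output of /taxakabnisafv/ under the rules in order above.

taxagabnizavv

Rule 1 (regressive voicing assimilation): /f/ precedes the voiced obstruent /v/, so it voices to [v] by assimilation. /taxakabnisafv/ → taxakabnisavv.
Rule 2 (post-nasal voicing): no segment meets the environment; /taxakabnisavv/ is unchanged.
Rule 3 (intervocalic voicing): /k/ is a voiceless obstruent between vowels /a/ and /a/, so it voices to [g]. /s/ is a voiceless obstruent between vowels /i/ and /a/, so it voices to [z]. /taxakabnisavv/ → taxagabnizavv.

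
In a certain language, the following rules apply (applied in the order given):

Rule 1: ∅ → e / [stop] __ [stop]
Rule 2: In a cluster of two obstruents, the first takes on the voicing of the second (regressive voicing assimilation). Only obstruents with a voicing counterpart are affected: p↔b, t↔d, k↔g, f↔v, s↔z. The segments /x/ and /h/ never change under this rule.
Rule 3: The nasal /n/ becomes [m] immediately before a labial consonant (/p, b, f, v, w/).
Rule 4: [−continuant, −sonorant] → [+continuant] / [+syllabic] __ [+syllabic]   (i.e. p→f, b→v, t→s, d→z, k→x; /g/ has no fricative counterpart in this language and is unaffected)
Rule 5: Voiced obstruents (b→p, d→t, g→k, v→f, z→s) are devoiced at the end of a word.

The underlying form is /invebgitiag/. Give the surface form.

imvevegisiak

Rule 1 (stop-cluster e-epenthesis): /b/ and /g/ form a stop–stop cluster, so [e] is inserted between them. /invebgitiag/ → invebegitiag.
Rule 2 (regressive voicing assimilation): no segment meets the environment; /invebegitiag/ is unchanged.
Rule 3 (nasal place assimilation): /n/ precedes the labial consonant /v/, so it assimilates in place to [m]. /invebegitiag/ → imvebegitiag.
Rule 4 (intervocalic spirantization): /b/ is a stop between vowels /e/ and /e/, so it spirantizes to the fricative [v]. /t/ is a stop between vowels /i/ and /i/, so it spirantizes to the fricative [s]. /imvebegitiag/ → imvevegisiag.
Rule 5 (final devoicing): /g/ is a voiced obstruent in word-final position, so it devoices to [k]. /imvevegisiag/ → imvevegisiak.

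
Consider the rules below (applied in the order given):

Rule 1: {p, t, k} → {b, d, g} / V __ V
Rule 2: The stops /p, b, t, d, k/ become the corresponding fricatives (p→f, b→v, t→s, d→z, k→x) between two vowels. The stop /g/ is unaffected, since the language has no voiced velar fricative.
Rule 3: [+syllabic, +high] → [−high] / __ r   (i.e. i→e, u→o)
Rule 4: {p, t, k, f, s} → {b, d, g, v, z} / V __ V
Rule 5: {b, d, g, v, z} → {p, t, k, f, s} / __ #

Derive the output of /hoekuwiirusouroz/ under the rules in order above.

Rule 1 (intervocalic voicing): /k/ is a voiceless stop between vowels /e/ and /u/, so it voices to [g]. /hoekuwiirusouroz/ → hoeguwiirusouroz.
Rule 2 (intervocalic spirantization): no segment meets the environment; /hoeguwiirusouroz/ is unchanged.
Rule 3 (pre-rhotic lowering): /i/ is a high vowel immediately before /r/, so it lowers to [e]. /u/ is a high vowel immediately before /r/, so it lowers to [o]. /hoeguwiirusouroz/ → hoeguwierusooroz.
Rule 4 (intervocalic voicing): /s/ is a voiceless obstruent between vowels /u/ and /o/, so it voices to [z]. /hoeguwierusooroz/ → hoeguwieruzooroz.
Rule 5 (final devoicing): /z/ is a voiced obstruent in word-final position, so it devoices to [s]. /hoeguwieruzooroz/ → hoeguwieruzooros.

hoeguwieruzooros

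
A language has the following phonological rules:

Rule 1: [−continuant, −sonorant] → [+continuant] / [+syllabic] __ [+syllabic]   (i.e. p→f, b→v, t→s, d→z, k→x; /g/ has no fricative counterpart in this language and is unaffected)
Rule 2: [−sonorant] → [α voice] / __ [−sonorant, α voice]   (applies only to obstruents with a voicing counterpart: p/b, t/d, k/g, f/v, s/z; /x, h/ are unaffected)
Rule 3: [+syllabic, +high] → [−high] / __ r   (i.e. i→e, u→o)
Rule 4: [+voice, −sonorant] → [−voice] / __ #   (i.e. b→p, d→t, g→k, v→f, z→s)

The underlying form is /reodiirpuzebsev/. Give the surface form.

reozierpuzepsef

Rule 1 (intervocalic spirantization): /d/ is a stop between vowels /o/ and /i/, so it spirantizes to the fricative [z]. /reodiirpuzebsev/ → reoziirpuzebsev.
Rule 2 (regressive voicing assimilation): /b/ precedes the voiceless obstruent /s/, so it devoices to [p] by assimilation. /reoziirpuzebsev/ → reoziirpuzepsev.
Rule 3 (pre-rhotic lowering): /i/ is a high vowel immediately before /r/, so it lowers to [e]. /reoziirpuzepsev/ → reozierpuzepsev.
Rule 4 (final devoicing): /v/ is a voiced obstruent in word-final position, so it devoices to [f]. /reozierpuzepsev/ → reozierpuzepsef.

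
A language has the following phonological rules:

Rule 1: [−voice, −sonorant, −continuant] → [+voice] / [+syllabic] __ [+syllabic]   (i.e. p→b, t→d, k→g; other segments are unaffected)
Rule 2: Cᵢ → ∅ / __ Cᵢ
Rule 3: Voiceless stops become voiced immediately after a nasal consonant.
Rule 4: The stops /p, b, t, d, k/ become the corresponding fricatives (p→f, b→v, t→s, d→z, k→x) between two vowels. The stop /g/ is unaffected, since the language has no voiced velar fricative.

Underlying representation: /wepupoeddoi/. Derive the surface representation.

Rule 1 (intervocalic voicing): /p/ is a voiceless stop between vowels /e/ and /u/, so it voices to [b]. /p/ is a voiceless stop between vowels /u/ and /o/, so it voices to [b]. /wepupoeddoi/ → webuboeddoi.
Rule 2 (degemination): /dd/ is a geminate; the first /d/ deletes. /webuboeddoi/ → webuboedoi.
Rule 3 (post-nasal voicing): no segment meets the environment; /webuboedoi/ is unchanged.
Rule 4 (intervocalic spirantization): /b/ is a stop between vowels /e/ and /u/, so it spirantizes to the fricative [v]. /b/ is a stop between vowels /u/ and /o/, so it spirantizes to the fricative [v]. /d/ is a stop between vowels /e/ and /o/, so it spirantizes to the fricative [z]. /webuboedoi/ → wevuvoezoi.

wevuvoezoi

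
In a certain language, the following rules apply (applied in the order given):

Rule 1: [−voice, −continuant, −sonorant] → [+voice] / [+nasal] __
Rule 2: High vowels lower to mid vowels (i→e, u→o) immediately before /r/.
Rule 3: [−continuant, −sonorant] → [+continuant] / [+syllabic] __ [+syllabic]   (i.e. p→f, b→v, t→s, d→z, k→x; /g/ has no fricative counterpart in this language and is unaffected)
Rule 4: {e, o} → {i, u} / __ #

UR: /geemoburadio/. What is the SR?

geemovoraziu

Rule 1 (post-nasal voicing): no segment meets the environment; /geemoburadio/ is unchanged.
Rule 2 (pre-rhotic lowering): /u/ is a high vowel immediately before /r/, so it lowers to [o]. /geemoburadio/ → geemoboradio.
Rule 3 (intervocalic spirantization): /b/ is a stop between vowels /o/ and /o/, so it spirantizes to the fricative [v]. /d/ is a stop between vowels /a/ and /i/, so it spirantizes to the fricative [z]. /geemoboradio/ → geemovorazio.
Rule 4 (final vowel raising): /o/ is a mid vowel in word-final position, so it raises to [u]. /geemovorazio/ → geemovoraziu.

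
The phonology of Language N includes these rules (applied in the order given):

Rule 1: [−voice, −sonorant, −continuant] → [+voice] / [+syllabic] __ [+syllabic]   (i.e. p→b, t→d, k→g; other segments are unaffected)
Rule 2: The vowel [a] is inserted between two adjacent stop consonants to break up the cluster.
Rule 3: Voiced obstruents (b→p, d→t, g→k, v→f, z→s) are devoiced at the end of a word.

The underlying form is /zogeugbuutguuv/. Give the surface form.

Rule 1 (intervocalic voicing): no segment meets the environment; /zogeugbuutguuv/ is unchanged.
Rule 2 (stop-cluster a-epenthesis): /g/ and /b/ form a stop–stop cluster, so [a] is inserted between them. /t/ and /g/ form a stop–stop cluster, so [a] is inserted between them. /zogeugbuutguuv/ → zogeugabuutaguuv.
Rule 3 (final devoicing): /v/ is a voiced obstruent in word-final position, so it devoices to [f]. /zogeugabuutaguuv/ → zogeugabuutaguuf.

zogeugabuutaguuf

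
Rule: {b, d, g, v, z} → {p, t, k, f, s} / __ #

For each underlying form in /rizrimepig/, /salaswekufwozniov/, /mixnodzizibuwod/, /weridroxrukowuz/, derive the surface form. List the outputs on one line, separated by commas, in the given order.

rizrimepik, salaswekufwozniof, mixnodzizibuwot, weridroxrukowus

/rizrimepig/: /g/ is a voiced obstruent in word-final position, so it devoices to [k]. → [rizrimepik].
/salaswekufwozniov/: /v/ is a voiced obstruent in word-final position, so it devoices to [f]. → [salaswekufwozniof].
/mixnodzizibuwod/: /d/ is a voiced obstruent in word-final position, so it devoices to [t]. → [mixnodzizibuwot].
/weridroxrukowuz/: /z/ is a voiced obstruent in word-final position, so it devoices to [s]. → [weridroxrukowus].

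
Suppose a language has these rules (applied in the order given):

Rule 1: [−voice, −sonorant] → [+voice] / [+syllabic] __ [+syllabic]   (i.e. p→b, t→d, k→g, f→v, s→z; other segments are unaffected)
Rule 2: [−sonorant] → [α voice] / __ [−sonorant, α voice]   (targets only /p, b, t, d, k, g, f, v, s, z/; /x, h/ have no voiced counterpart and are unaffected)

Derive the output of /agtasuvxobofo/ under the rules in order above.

Rule 1 (intervocalic voicing): /s/ is a voiceless obstruent between vowels /a/ and /u/, so it voices to [z]. /f/ is a voiceless obstruent between vowels /o/ and /o/, so it voices to [v]. /agtasuvxobofo/ → agtazuvxobovo.
Rule 2 (regressive voicing assimilation): /g/ precedes the voiceless obstruent /t/, so it devoices to [k] by assimilation. /v/ precedes the voiceless obstruent /x/, so it devoices to [f] by assimilation. /agtazuvxobovo/ → aktazufxobovo.

aktazufxobovo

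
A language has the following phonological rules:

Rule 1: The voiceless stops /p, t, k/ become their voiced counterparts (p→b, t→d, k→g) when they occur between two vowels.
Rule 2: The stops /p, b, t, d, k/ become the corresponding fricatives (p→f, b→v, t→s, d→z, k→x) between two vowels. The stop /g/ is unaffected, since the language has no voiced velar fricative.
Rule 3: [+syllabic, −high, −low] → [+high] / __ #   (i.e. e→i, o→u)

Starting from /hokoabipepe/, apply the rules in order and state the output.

Rule 1 (intervocalic voicing): /k/ is a voiceless stop between vowels /o/ and /o/, so it voices to [g]. /p/ is a voiceless stop between vowels /i/ and /e/, so it voices to [b]. /p/ is a voiceless stop between vowels /e/ and /e/, so it voices to [b]. /hokoabipepe/ → hogoabibebe.
Rule 2 (intervocalic spirantization): /b/ is a stop between vowels /a/ and /i/, so it spirantizes to the fricative [v]. /b/ is a stop between vowels /i/ and /e/, so it spirantizes to the fricative [v]. /b/ is a stop between vowels /e/ and /e/, so it spirantizes to the fricative [v]. /hogoabibebe/ → hogoaviveve.
Rule 3 (final vowel raising): /e/ is a mid vowel in word-final position, so it raises to [i]. /hogoaviveve/ → hogoavivevi.

hogoavivevi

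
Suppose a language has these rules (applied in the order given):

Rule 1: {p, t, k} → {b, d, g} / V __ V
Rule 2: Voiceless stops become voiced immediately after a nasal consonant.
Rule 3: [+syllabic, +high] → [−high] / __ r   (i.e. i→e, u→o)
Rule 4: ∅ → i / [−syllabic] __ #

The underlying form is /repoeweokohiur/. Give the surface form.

reboeweogohiori

Rule 1 (intervocalic voicing): /p/ is a voiceless stop between vowels /e/ and /o/, so it voices to [b]. /k/ is a voiceless stop between vowels /o/ and /o/, so it voices to [g]. /repoeweokohiur/ → reboeweogohiur.
Rule 2 (post-nasal voicing): no segment meets the environment; /reboeweogohiur/ is unchanged.
Rule 3 (pre-rhotic lowering): /u/ is a high vowel immediately before /r/, so it lowers to [o]. /reboeweogohiur/ → reboeweogohior.
Rule 4 (final i-epenthesis): the form ends in the consonant /r/, so [i] is inserted word-finally. /reboeweogohior/ → reboeweogohiori.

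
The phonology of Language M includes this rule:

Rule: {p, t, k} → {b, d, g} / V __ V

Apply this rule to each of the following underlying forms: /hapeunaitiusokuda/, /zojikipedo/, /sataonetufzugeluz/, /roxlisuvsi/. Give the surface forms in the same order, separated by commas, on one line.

/hapeunaitiusokuda/: /p/ is a voiceless stop between vowels /a/ and /e/, so it voices to [b]. /t/ is a voiceless stop between vowels /i/ and /i/, so it voices to [d]. /k/ is a voiceless stop between vowels /o/ and /u/, so it voices to [g]. → [habeunaidiusoguda].
/zojikipedo/: /k/ is a voiceless stop between vowels /i/ and /i/, so it voices to [g]. /p/ is a voiceless stop between vowels /i/ and /e/, so it voices to [b]. → [zojigibedo].
/sataonetufzugeluz/: /t/ is a voiceless stop between vowels /a/ and /a/, so it voices to [d]. /t/ is a voiceless stop between vowels /e/ and /u/, so it voices to [d]. → [sadaonedufzugeluz].
/roxlisuvsi/: the rule's environment is not met; surfaces unchanged as [roxlisuvsi].

habeunaidiusoguda, zojigibedo, sadaonedufzugeluz, roxlisuvsi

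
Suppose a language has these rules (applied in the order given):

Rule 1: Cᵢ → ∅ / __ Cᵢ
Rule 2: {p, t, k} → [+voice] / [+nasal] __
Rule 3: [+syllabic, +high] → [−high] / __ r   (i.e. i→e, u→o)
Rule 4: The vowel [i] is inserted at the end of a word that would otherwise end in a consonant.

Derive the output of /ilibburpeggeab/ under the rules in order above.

Rule 1 (degemination): /bb/ is a geminate; the first /b/ deletes. /gg/ is a geminate; the first /g/ deletes. /ilibburpeggeab/ → iliburpegeab.
Rule 2 (post-nasal voicing): no segment meets the environment; /iliburpegeab/ is unchanged.
Rule 3 (pre-rhotic lowering): /u/ is a high vowel immediately before /r/, so it lowers to [o]. /iliburpegeab/ → iliborpegeab.
Rule 4 (final i-epenthesis): the form ends in the consonant /b/, so [i] is inserted word-finally. /iliborpegeab/ → iliborpegeabi.

iliborpegeabi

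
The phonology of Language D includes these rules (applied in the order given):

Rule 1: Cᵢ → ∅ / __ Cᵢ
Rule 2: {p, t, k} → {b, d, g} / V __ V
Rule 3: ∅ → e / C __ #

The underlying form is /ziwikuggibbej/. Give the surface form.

ziwigugibeje

Rule 1 (degemination): /gg/ is a geminate; the first /g/ deletes. /bb/ is a geminate; the first /b/ deletes. /ziwikuggibbej/ → ziwikugibej.
Rule 2 (intervocalic voicing): /k/ is a voiceless stop between vowels /i/ and /u/, so it voices to [g]. /ziwikugibej/ → ziwigugibej.
Rule 3 (final e-epenthesis): the form ends in the consonant /j/, so [e] is inserted word-finally. /ziwigugibej/ → ziwigugibeje.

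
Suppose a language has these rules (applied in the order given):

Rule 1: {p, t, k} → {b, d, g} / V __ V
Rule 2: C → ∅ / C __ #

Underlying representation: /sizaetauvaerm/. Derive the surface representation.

Rule 1 (intervocalic voicing): /t/ is a voiceless stop between vowels /e/ and /a/, so it voices to [d]. /sizaetauvaerm/ → sizaedauvaerm.
Rule 2 (final cluster simplification): /m/ is the second consonant of a word-final cluster /rm/, so it deletes. /sizaedauvaerm/ → sizaedauvaer.

sizaedauvaer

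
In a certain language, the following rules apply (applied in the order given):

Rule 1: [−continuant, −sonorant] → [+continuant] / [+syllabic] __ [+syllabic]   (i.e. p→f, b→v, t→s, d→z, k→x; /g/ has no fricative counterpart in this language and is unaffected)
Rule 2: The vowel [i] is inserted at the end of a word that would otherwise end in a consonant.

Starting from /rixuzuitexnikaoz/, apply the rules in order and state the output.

Rule 1 (intervocalic spirantization): /t/ is a stop between vowels /i/ and /e/, so it spirantizes to the fricative [s]. /k/ is a stop between vowels /i/ and /a/, so it spirantizes to the fricative [x]. /rixuzuitexnikaoz/ → rixuzuisexnixaoz.
Rule 2 (final i-epenthesis): the form ends in the consonant /z/, so [i] is inserted word-finally. /rixuzuisexnixaoz/ → rixuzuisexnixaozi.

rixuzuisexnixaozi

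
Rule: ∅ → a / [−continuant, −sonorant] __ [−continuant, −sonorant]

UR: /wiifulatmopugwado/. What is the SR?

No segment of /wiifulatmopugwado/ meets the structural description of the rule, so the form surfaces unchanged.

wiifulatmopugwado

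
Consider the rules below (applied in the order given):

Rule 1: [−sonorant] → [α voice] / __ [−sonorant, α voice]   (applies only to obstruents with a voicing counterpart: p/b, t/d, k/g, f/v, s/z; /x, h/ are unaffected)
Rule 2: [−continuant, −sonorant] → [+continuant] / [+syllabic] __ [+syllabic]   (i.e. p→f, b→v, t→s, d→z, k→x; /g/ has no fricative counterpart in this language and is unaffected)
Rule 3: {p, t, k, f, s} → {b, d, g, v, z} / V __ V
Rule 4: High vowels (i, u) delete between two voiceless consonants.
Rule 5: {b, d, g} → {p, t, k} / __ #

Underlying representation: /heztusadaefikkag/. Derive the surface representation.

hestuzazaevikkak

Rule 1 (regressive voicing assimilation): /z/ precedes the voiceless obstruent /t/, so it devoices to [s] by assimilation. /heztusadaefikkag/ → hestusadaefikkag.
Rule 2 (intervocalic spirantization): /d/ is a stop between vowels /a/ and /a/, so it spirantizes to the fricative [z]. /hestusadaefikkag/ → hestusazaefikkag.
Rule 3 (intervocalic voicing): /s/ is a voiceless obstruent between vowels /u/ and /a/, so it voices to [z]. /f/ is a voiceless obstruent between vowels /e/ and /i/, so it voices to [v]. /hestusazaefikkag/ → hestuzazaevikkag.
Rule 4 (high vowel syncope): no segment meets the environment; /hestuzazaevikkag/ is unchanged.
Rule 5 (final devoicing): /g/ is a voiced stop in word-final position, so it devoices to [k]. /hestuzazaevikkag/ → hestuzazaevikkak.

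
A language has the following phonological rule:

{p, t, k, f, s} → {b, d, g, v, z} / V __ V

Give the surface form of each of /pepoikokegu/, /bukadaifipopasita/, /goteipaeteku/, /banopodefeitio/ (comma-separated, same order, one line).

peboigogegu, bugadaivibobazida, godeibaedegu, banobodeveidio

/pepoikokegu/: /p/ is a voiceless obstruent between vowels /e/ and /o/, so it voices to [b]. /k/ is a voiceless obstruent between vowels /i/ and /o/, so it voices to [g]. /k/ is a voiceless obstruent between vowels /o/ and /e/, so it voices to [g]. → [peboigogegu].
/bukadaifipopasita/: /k/ is a voiceless obstruent between vowels /u/ and /a/, so it voices to [g]. /f/ is a voiceless obstruent between vowels /i/ and /i/, so it voices to [v]. /p/ is a voiceless obstruent between vowels /i/ and /o/, so it voices to [b]. /p/ is a voiceless obstruent between vowels /o/ and /a/, so it voices to [b]. /s/ is a voiceless obstruent between vowels /a/ and /i/, so it voices to [z]. /t/ is a voiceless obstruent between vowels /i/ and /a/, so it voices to [d]. → [bugadaivibobazida].
/goteipaeteku/: /t/ is a voiceless obstruent between vowels /o/ and /e/, so it voices to [d]. /p/ is a voiceless obstruent between vowels /i/ and /a/, so it voices to [b]. /t/ is a voiceless obstruent between vowels /e/ and /e/, so it voices to [d]. /k/ is a voiceless obstruent between vowels /e/ and /u/, so it voices to [g]. → [godeibaedegu].
/banopodefeitio/: /p/ is a voiceless obstruent between vowels /o/ and /o/, so it voices to [b]. /f/ is a voiceless obstruent between vowels /e/ and /e/, so it voices to [v]. /t/ is a voiceless obstruent between vowels /i/ and /i/, so it voices to [d]. → [banobodeveidio].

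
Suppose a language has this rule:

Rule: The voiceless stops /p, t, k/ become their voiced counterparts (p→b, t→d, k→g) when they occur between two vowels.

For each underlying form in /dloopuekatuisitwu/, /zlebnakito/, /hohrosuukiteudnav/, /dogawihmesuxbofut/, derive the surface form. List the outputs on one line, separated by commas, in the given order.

dloobuegaduisitwu, zlebnagido, hohrosuugideudnav, dogawihmesuxbofut

/dloopuekatuisitwu/: /p/ is a voiceless stop between vowels /o/ and /u/, so it voices to [b]. /k/ is a voiceless stop between vowels /e/ and /a/, so it voices to [g]. /t/ is a voiceless stop between vowels /a/ and /u/, so it voices to [d]. → [dloobuegaduisitwu].
/zlebnakito/: /k/ is a voiceless stop between vowels /a/ and /i/, so it voices to [g]. /t/ is a voiceless stop between vowels /i/ and /o/, so it voices to [d]. → [zlebnagido].
/hohrosuukiteudnav/: /k/ is a voiceless stop between vowels /u/ and /i/, so it voices to [g]. /t/ is a voiceless stop between vowels /i/ and /e/, so it voices to [d]. → [hohrosuugideudnav].
/dogawihmesuxbofut/: the rule's environment is not met; surfaces unchanged as [dogawihmesuxbofut].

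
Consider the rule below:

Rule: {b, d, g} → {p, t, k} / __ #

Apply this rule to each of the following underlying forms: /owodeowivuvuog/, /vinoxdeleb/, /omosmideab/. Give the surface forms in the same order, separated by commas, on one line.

owodeowivuvuok, vinoxdelep, omosmideap

/owodeowivuvuog/: /g/ is a voiced stop in word-final position, so it devoices to [k]. → [owodeowivuvuok].
/vinoxdeleb/: /b/ is a voiced stop in word-final position, so it devoices to [p]. → [vinoxdelep].
/omosmideab/: /b/ is a voiced stop in word-final position, so it devoices to [p]. → [omosmideap].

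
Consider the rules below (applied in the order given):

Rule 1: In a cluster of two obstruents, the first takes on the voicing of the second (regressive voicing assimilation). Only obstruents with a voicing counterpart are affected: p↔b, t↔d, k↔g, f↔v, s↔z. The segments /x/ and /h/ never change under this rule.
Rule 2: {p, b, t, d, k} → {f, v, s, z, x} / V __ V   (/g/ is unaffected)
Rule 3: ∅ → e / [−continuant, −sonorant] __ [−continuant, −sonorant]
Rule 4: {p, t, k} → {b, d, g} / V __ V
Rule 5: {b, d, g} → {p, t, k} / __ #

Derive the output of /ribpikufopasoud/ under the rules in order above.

Rule 1 (regressive voicing assimilation): /b/ precedes the voiceless obstruent /p/, so it devoices to [p] by assimilation. /ribpikufopasoud/ → rippikufopasoud.
Rule 2 (intervocalic spirantization): /k/ is a stop between vowels /i/ and /u/, so it spirantizes to the fricative [x]. /p/ is a stop between vowels /o/ and /a/, so it spirantizes to the fricative [f]. /rippikufopasoud/ → rippixufofasoud.
Rule 3 (stop-cluster e-epenthesis): /p/ and /p/ form a stop–stop cluster, so [e] is inserted between them. /rippixufofasoud/ → ripepixufofasoud.
Rule 4 (intervocalic voicing): /p/ is a voiceless stop between vowels /i/ and /e/, so it voices to [b]. /p/ is a voiceless stop between vowels /e/ and /i/, so it voices to [b]. /ripepixufofasoud/ → ribebixufofasoud.
Rule 5 (final devoicing): /d/ is a voiced stop in word-final position, so it devoices to [t]. /ribebixufofasoud/ → ribebixufofasout.

ribebixufofasout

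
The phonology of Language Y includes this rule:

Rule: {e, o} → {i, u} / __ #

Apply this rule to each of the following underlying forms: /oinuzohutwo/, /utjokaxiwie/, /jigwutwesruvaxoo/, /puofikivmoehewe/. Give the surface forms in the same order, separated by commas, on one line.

/oinuzohutwo/: /o/ is a mid vowel in word-final position, so it raises to [u]. → [oinuzohutwu].
/utjokaxiwie/: /e/ is a mid vowel in word-final position, so it raises to [i]. → [utjokaxiwii].
/jigwutwesruvaxoo/: /o/ is a mid vowel in word-final position, so it raises to [u]. → [jigwutwesruvaxou].
/puofikivmoehewe/: /e/ is a mid vowel in word-final position, so it raises to [i]. → [puofikivmoehewi].

oinuzohutwu, utjokaxiwii, jigwutwesruvaxou, puofikivmoehewi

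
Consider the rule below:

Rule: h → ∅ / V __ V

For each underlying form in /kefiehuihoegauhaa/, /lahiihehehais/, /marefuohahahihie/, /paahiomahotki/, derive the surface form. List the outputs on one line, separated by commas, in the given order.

kefieuioegauaa, laiieeais, marefuoaaiie, paaiomaotki

/kefiehuihoegauhaa/: /h/ occurs between vowels /e/ and /u/, so it deletes. /h/ occurs between vowels /i/ and /o/, so it deletes. /h/ occurs between vowels /u/ and /a/, so it deletes. → [kefieuioegauaa].
/lahiihehehais/: /h/ occurs between vowels /a/ and /i/, so it deletes. /h/ occurs between vowels /i/ and /e/, so it deletes. /h/ occurs between vowels /e/ and /e/, so it deletes. /h/ occurs between vowels /e/ and /a/, so it deletes. → [laiieeais].
/marefuohahahihie/: /h/ occurs between vowels /o/ and /a/, so it deletes. /h/ occurs between vowels /a/ and /a/, so it deletes. /h/ occurs between vowels /a/ and /i/, so it deletes. /h/ occurs between vowels /i/ and /i/, so it deletes. → [marefuoaaiie].
/paahiomahotki/: /h/ occurs between vowels /a/ and /i/, so it deletes. /h/ occurs between vowels /a/ and /o/, so it deletes. → [paaiomaotki].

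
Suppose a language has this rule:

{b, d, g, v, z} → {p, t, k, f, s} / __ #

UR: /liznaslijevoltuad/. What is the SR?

liznaslijevoltuat

Scanning /liznaslijevoltuad/: /z/ at position 3 is not in the conditioning environment; /v/ at position 11 is not in the conditioning environment; /d/ is a voiced obstruent in word-final position, so it devoices to [t].
Result: [liznaslijevoltuat].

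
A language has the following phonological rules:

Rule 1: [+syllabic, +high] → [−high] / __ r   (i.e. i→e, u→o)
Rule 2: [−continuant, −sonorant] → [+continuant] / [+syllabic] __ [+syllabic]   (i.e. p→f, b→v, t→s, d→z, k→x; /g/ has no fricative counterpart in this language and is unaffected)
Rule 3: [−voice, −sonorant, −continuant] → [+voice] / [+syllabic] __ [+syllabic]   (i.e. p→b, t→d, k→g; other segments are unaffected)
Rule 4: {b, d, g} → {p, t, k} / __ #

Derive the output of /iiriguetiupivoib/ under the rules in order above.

ieriguesiufivoip

Rule 1 (pre-rhotic lowering): /i/ is a high vowel immediately before /r/, so it lowers to [e]. /iiriguetiupivoib/ → ieriguetiupivoib.
Rule 2 (intervocalic spirantization): /t/ is a stop between vowels /e/ and /i/, so it spirantizes to the fricative [s]. /p/ is a stop between vowels /u/ and /i/, so it spirantizes to the fricative [f]. /ieriguetiupivoib/ → ieriguesiufivoib.
Rule 3 (intervocalic voicing): no segment meets the environment; /ieriguesiufivoib/ is unchanged.
Rule 4 (final devoicing): /b/ is a voiced stop in word-final position, so it devoices to [p]. /ieriguesiufivoib/ → ieriguesiufivoip.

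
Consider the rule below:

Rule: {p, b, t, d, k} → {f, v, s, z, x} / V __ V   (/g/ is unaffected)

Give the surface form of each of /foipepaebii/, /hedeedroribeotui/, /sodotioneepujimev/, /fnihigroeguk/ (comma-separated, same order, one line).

foifefaevii, hezeedroriveosui, sozosioneefujimev, fnihigroeguk

/foipepaebii/: /p/ is a stop between vowels /i/ and /e/, so it spirantizes to the fricative [f]. /p/ is a stop between vowels /e/ and /a/, so it spirantizes to the fricative [f]. /b/ is a stop between vowels /e/ and /i/, so it spirantizes to the fricative [v]. → [foifefaevii].
/hedeedroribeotui/: /d/ is a stop between vowels /e/ and /e/, so it spirantizes to the fricative [z]. /b/ is a stop between vowels /i/ and /e/, so it spirantizes to the fricative [v]. /t/ is a stop between vowels /o/ and /u/, so it spirantizes to the fricative [s]. → [hezeedroriveosui].
/sodotioneepujimev/: /d/ is a stop between vowels /o/ and /o/, so it spirantizes to the fricative [z]. /t/ is a stop between vowels /o/ and /i/, so it spirantizes to the fricative [s]. /p/ is a stop between vowels /e/ and /u/, so it spirantizes to the fricative [f]. → [sozosioneefujimev].
/fnihigroeguk/: the rule's environment is not met; surfaces unchanged as [fnihigroeguk].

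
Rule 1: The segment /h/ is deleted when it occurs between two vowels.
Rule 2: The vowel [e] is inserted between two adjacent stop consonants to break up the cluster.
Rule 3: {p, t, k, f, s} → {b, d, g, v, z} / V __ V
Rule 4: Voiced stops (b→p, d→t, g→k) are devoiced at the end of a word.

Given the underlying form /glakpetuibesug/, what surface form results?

Rule 1 (intervocalic h-deletion): no segment meets the environment; /glakpetuibesug/ is unchanged.
Rule 2 (stop-cluster e-epenthesis): /k/ and /p/ form a stop–stop cluster, so [e] is inserted between them. /glakpetuibesug/ → glakepetuibesug.
Rule 3 (intervocalic voicing): /k/ is a voiceless obstruent between vowels /a/ and /e/, so it voices to [g]. /p/ is a voiceless obstruent between vowels /e/ and /e/, so it voices to [b]. /t/ is a voiceless obstruent between vowels /e/ and /u/, so it voices to [d]. /s/ is a voiceless obstruent between vowels /e/ and /u/, so it voices to [z]. /glakepetuibesug/ → glagebeduibezug.
Rule 4 (final devoicing): /g/ is a voiced stop in word-final position, so it devoices to [k]. /glagebeduibezug/ → glagebeduibezuk.

glagebeduibezuk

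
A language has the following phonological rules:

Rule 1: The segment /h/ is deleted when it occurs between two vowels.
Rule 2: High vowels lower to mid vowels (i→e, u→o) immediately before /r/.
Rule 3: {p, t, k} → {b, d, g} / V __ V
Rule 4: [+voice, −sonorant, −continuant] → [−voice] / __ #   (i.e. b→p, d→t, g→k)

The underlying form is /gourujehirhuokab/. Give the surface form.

Rule 1 (intervocalic h-deletion): /h/ occurs between vowels /e/ and /i/, so it deletes. /gourujehirhuokab/ → gourujeirhuokab.
Rule 2 (pre-rhotic lowering): /u/ is a high vowel immediately before /r/, so it lowers to [o]. /i/ is a high vowel immediately before /r/, so it lowers to [e]. /gourujeirhuokab/ → goorujeerhuokab.
Rule 3 (intervocalic voicing): /k/ is a voiceless stop between vowels /o/ and /a/, so it voices to [g]. /goorujeerhuokab/ → goorujeerhuogab.
Rule 4 (final devoicing): /b/ is a voiced stop in word-final position, so it devoices to [p]. /goorujeerhuogab/ → goorujeerhuogap.

goorujeerhuogap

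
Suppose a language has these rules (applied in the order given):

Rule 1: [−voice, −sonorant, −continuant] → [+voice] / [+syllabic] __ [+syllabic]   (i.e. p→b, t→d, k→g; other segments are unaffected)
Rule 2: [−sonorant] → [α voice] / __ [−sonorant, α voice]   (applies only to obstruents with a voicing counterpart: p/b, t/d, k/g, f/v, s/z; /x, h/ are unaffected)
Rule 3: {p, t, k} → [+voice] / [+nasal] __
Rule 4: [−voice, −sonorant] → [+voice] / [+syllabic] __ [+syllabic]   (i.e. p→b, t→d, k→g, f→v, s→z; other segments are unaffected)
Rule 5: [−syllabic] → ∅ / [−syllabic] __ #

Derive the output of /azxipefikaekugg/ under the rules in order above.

asxibevigaegug

Rule 1 (intervocalic voicing): /p/ is a voiceless stop between vowels /i/ and /e/, so it voices to [b]. /k/ is a voiceless stop between vowels /i/ and /a/, so it voices to [g]. /k/ is a voiceless stop between vowels /e/ and /u/, so it voices to [g]. /azxipefikaekugg/ → azxibefigaegugg.
Rule 2 (regressive voicing assimilation): /z/ precedes the voiceless obstruent /x/, so it devoices to [s] by assimilation. /azxibefigaegugg/ → asxibefigaegugg.
Rule 3 (post-nasal voicing): no segment meets the environment; /asxibefigaegugg/ is unchanged.
Rule 4 (intervocalic voicing): /f/ is a voiceless obstruent between vowels /e/ and /i/, so it voices to [v]. /asxibefigaegugg/ → asxibevigaegugg.
Rule 5 (final cluster simplification): /g/ is the second consonant of a word-final cluster /gg/, so it deletes. /asxibevigaegugg/ → asxibevigaegug.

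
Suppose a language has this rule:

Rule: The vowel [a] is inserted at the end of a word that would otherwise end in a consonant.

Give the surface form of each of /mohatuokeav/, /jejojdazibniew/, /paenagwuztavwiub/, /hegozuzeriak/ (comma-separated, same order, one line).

mohatuokeava, jejojdazibniewa, paenagwuztavwiuba, hegozuzeriaka

/mohatuokeav/: the form ends in the consonant /v/, so [a] is inserted word-finally. → [mohatuokeava].
/jejojdazibniew/: the form ends in the consonant /w/, so [a] is inserted word-finally. → [jejojdazibniewa].
/paenagwuztavwiub/: the form ends in the consonant /b/, so [a] is inserted word-finally. → [paenagwuztavwiuba].
/hegozuzeriak/: the form ends in the consonant /k/, so [a] is inserted word-finally. → [hegozuzeriaka].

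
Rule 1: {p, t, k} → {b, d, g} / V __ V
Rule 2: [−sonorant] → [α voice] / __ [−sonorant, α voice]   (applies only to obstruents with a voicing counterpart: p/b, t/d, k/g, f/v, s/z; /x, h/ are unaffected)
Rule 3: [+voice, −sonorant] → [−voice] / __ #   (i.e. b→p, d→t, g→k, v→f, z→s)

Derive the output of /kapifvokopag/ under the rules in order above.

Rule 1 (intervocalic voicing): /p/ is a voiceless stop between vowels /a/ and /i/, so it voices to [b]. /k/ is a voiceless stop between vowels /o/ and /o/, so it voices to [g]. /p/ is a voiceless stop between vowels /o/ and /a/, so it voices to [b]. /kapifvokopag/ → kabifvogobag.
Rule 2 (regressive voicing assimilation): /f/ precedes the voiced obstruent /v/, so it voices to [v] by assimilation. /kabifvogobag/ → kabivvogobag.
Rule 3 (final devoicing): /g/ is a voiced obstruent in word-final position, so it devoices to [k]. /kabivvogobag/ → kabivvogobak.

kabivvogobak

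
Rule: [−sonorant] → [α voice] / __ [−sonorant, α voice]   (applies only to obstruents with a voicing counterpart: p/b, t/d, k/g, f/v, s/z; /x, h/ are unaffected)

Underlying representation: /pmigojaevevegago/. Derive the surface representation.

pmigojaevevegago

No segment of /pmigojaevevegago/ meets the structural description of the rule, so the form surfaces unchanged.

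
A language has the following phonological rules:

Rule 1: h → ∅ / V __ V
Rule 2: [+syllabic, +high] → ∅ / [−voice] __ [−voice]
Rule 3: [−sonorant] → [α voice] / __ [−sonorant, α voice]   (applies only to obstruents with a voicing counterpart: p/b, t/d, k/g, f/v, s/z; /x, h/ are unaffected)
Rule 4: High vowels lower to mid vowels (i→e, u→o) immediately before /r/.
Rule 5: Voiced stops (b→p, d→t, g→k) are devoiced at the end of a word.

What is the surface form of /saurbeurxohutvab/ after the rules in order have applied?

Rule 1 (intervocalic h-deletion): /h/ occurs between vowels /o/ and /u/, so it deletes. /saurbeurxohutvab/ → saurbeurxoutvab.
Rule 2 (high vowel syncope): no segment meets the environment; /saurbeurxoutvab/ is unchanged.
Rule 3 (regressive voicing assimilation): /t/ precedes the voiced obstruent /v/, so it voices to [d] by assimilation. /saurbeurxoutvab/ → saurbeurxoudvab.
Rule 4 (pre-rhotic lowering): /u/ is a high vowel immediately before /r/, so it lowers to [o]. /u/ is a high vowel immediately before /r/, so it lowers to [o]. /saurbeurxoudvab/ → saorbeorxoudvab.
Rule 5 (final devoicing): /b/ is a voiced stop in word-final position, so it devoices to [p]. /saorbeorxoudvab/ → saorbeorxoudvap.

saorbeorxoudvap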